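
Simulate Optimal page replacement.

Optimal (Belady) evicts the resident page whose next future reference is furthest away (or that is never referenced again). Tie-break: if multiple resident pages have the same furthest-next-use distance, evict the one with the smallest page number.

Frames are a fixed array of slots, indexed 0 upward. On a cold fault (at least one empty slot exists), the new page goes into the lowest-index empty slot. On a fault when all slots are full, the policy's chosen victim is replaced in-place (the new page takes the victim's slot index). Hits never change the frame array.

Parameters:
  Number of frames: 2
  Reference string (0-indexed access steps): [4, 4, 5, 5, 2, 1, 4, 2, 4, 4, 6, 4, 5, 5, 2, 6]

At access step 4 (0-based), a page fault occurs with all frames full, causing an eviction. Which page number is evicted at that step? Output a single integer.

Step 0: ref 4 -> FAULT, frames=[4,-]
Step 1: ref 4 -> HIT, frames=[4,-]
Step 2: ref 5 -> FAULT, frames=[4,5]
Step 3: ref 5 -> HIT, frames=[4,5]
Step 4: ref 2 -> FAULT, evict 5, frames=[4,2]
At step 4: evicted page 5

Answer: 5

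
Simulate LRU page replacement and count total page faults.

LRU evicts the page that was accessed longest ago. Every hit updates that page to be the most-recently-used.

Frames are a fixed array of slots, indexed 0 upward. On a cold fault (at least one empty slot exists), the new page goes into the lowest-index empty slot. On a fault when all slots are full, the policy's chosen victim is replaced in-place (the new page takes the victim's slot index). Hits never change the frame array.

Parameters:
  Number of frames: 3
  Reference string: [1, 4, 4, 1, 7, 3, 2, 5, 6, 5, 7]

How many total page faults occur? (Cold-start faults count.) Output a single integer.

Step 0: ref 1 → FAULT, frames=[1,-,-]
Step 1: ref 4 → FAULT, frames=[1,4,-]
Step 2: ref 4 → HIT, frames=[1,4,-]
Step 3: ref 1 → HIT, frames=[1,4,-]
Step 4: ref 7 → FAULT, frames=[1,4,7]
Step 5: ref 3 → FAULT (evict 4), frames=[1,3,7]
Step 6: ref 2 → FAULT (evict 1), frames=[2,3,7]
Step 7: ref 5 → FAULT (evict 7), frames=[2,3,5]
Step 8: ref 6 → FAULT (evict 3), frames=[2,6,5]
Step 9: ref 5 → HIT, frames=[2,6,5]
Step 10: ref 7 → FAULT (evict 2), frames=[7,6,5]
Total faults: 8

Answer: 8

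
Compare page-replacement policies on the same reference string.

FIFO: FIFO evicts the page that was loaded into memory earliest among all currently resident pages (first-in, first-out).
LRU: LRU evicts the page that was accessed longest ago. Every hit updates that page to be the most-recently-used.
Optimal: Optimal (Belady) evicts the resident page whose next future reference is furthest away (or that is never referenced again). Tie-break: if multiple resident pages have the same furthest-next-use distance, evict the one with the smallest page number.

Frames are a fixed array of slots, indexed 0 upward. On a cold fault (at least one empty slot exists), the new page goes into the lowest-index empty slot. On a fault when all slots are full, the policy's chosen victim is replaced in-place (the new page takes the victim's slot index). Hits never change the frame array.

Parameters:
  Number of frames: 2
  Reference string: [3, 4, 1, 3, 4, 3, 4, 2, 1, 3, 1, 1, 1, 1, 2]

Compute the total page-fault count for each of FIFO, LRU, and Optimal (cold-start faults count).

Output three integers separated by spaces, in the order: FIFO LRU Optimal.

Answer: 9 9 7

Derivation:
--- FIFO ---
  step 0: ref 3 -> FAULT, frames=[3,-] (faults so far: 1)
  step 1: ref 4 -> FAULT, frames=[3,4] (faults so far: 2)
  step 2: ref 1 -> FAULT, evict 3, frames=[1,4] (faults so far: 3)
  step 3: ref 3 -> FAULT, evict 4, frames=[1,3] (faults so far: 4)
  step 4: ref 4 -> FAULT, evict 1, frames=[4,3] (faults so far: 5)
  step 5: ref 3 -> HIT, frames=[4,3] (faults so far: 5)
  step 6: ref 4 -> HIT, frames=[4,3] (faults so far: 5)
  step 7: ref 2 -> FAULT, evict 3, frames=[4,2] (faults so far: 6)
  step 8: ref 1 -> FAULT, evict 4, frames=[1,2] (faults so far: 7)
  step 9: ref 3 -> FAULT, evict 2, frames=[1,3] (faults so far: 8)
  step 10: ref 1 -> HIT, frames=[1,3] (faults so far: 8)
  step 11: ref 1 -> HIT, frames=[1,3] (faults so far: 8)
  step 12: ref 1 -> HIT, frames=[1,3] (faults so far: 8)
  step 13: ref 1 -> HIT, frames=[1,3] (faults so far: 8)
  step 14: ref 2 -> FAULT, evict 1, frames=[2,3] (faults so far: 9)
  FIFO total faults: 9
--- LRU ---
  step 0: ref 3 -> FAULT, frames=[3,-] (faults so far: 1)
  step 1: ref 4 -> FAULT, frames=[3,4] (faults so far: 2)
  step 2: ref 1 -> FAULT, evict 3, frames=[1,4] (faults so far: 3)
  step 3: ref 3 -> FAULT, evict 4, frames=[1,3] (faults so far: 4)
  step 4: ref 4 -> FAULT, evict 1, frames=[4,3] (faults so far: 5)
  step 5: ref 3 -> HIT, frames=[4,3] (faults so far: 5)
  step 6: ref 4 -> HIT, frames=[4,3] (faults so far: 5)
  step 7: ref 2 -> FAULT, evict 3, frames=[4,2] (faults so far: 6)
  step 8: ref 1 -> FAULT, evict 4, frames=[1,2] (faults so far: 7)
  step 9: ref 3 -> FAULT, evict 2, frames=[1,3] (faults so far: 8)
  step 10: ref 1 -> HIT, frames=[1,3] (faults so far: 8)
  step 11: ref 1 -> HIT, frames=[1,3] (faults so far: 8)
  step 12: ref 1 -> HIT, frames=[1,3] (faults so far: 8)
  step 13: ref 1 -> HIT, frames=[1,3] (faults so far: 8)
  step 14: ref 2 -> FAULT, evict 3, frames=[1,2] (faults so far: 9)
  LRU total faults: 9
--- Optimal ---
  step 0: ref 3 -> FAULT, frames=[3,-] (faults so far: 1)
  step 1: ref 4 -> FAULT, frames=[3,4] (faults so far: 2)
  step 2: ref 1 -> FAULT, evict 4, frames=[3,1] (faults so far: 3)
  step 3: ref 3 -> HIT, frames=[3,1] (faults so far: 3)
  step 4: ref 4 -> FAULT, evict 1, frames=[3,4] (faults so far: 4)
  step 5: ref 3 -> HIT, frames=[3,4] (faults so far: 4)
  step 6: ref 4 -> HIT, frames=[3,4] (faults so far: 4)
  step 7: ref 2 -> FAULT, evict 4, frames=[3,2] (faults so far: 5)
  step 8: ref 1 -> FAULT, evict 2, frames=[3,1] (faults so far: 6)
  step 9: ref 3 -> HIT, frames=[3,1] (faults so far: 6)
  step 10: ref 1 -> HIT, frames=[3,1] (faults so far: 6)
  step 11: ref 1 -> HIT, frames=[3,1] (faults so far: 6)
  step 12: ref 1 -> HIT, frames=[3,1] (faults so far: 6)
  step 13: ref 1 -> HIT, frames=[3,1] (faults so far: 6)
  step 14: ref 2 -> FAULT, evict 1, frames=[3,2] (faults so far: 7)
  Optimal total faults: 7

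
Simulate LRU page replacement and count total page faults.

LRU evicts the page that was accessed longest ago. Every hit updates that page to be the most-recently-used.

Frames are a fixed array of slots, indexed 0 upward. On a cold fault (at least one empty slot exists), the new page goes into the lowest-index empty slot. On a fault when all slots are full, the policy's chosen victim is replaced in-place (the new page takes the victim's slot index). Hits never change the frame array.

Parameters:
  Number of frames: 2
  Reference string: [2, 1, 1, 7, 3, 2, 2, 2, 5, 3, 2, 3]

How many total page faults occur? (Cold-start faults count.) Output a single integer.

Step 0: ref 2 → FAULT, frames=[2,-]
Step 1: ref 1 → FAULT, frames=[2,1]
Step 2: ref 1 → HIT, frames=[2,1]
Step 3: ref 7 → FAULT (evict 2), frames=[7,1]
Step 4: ref 3 → FAULT (evict 1), frames=[7,3]
Step 5: ref 2 → FAULT (evict 7), frames=[2,3]
Step 6: ref 2 → HIT, frames=[2,3]
Step 7: ref 2 → HIT, frames=[2,3]
Step 8: ref 5 → FAULT (evict 3), frames=[2,5]
Step 9: ref 3 → FAULT (evict 2), frames=[3,5]
Step 10: ref 2 → FAULT (evict 5), frames=[3,2]
Step 11: ref 3 → HIT, frames=[3,2]
Total faults: 8

Answer: 8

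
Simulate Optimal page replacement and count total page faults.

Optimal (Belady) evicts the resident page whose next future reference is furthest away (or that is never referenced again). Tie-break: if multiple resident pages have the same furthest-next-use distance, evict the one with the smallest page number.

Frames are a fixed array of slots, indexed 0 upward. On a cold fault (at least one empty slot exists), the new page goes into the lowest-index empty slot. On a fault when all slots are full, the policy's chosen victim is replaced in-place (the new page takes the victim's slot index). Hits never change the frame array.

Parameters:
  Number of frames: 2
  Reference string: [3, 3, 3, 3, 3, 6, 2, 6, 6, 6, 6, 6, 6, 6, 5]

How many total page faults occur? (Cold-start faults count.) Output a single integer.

Answer: 4

Derivation:
Step 0: ref 3 → FAULT, frames=[3,-]
Step 1: ref 3 → HIT, frames=[3,-]
Step 2: ref 3 → HIT, frames=[3,-]
Step 3: ref 3 → HIT, frames=[3,-]
Step 4: ref 3 → HIT, frames=[3,-]
Step 5: ref 6 → FAULT, frames=[3,6]
Step 6: ref 2 → FAULT (evict 3), frames=[2,6]
Step 7: ref 6 → HIT, frames=[2,6]
Step 8: ref 6 → HIT, frames=[2,6]
Step 9: ref 6 → HIT, frames=[2,6]
Step 10: ref 6 → HIT, frames=[2,6]
Step 11: ref 6 → HIT, frames=[2,6]
Step 12: ref 6 → HIT, frames=[2,6]
Step 13: ref 6 → HIT, frames=[2,6]
Step 14: ref 5 → FAULT (evict 2), frames=[5,6]
Total faults: 4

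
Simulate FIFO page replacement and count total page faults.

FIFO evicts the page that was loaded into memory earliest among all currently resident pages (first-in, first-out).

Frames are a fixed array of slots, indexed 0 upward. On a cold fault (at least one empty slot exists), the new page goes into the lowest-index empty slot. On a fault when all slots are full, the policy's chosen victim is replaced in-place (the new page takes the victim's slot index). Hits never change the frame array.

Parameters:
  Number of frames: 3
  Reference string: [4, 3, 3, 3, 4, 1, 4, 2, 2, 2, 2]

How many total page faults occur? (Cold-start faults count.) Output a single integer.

Step 0: ref 4 → FAULT, frames=[4,-,-]
Step 1: ref 3 → FAULT, frames=[4,3,-]
Step 2: ref 3 → HIT, frames=[4,3,-]
Step 3: ref 3 → HIT, frames=[4,3,-]
Step 4: ref 4 → HIT, frames=[4,3,-]
Step 5: ref 1 → FAULT, frames=[4,3,1]
Step 6: ref 4 → HIT, frames=[4,3,1]
Step 7: ref 2 → FAULT (evict 4), frames=[2,3,1]
Step 8: ref 2 → HIT, frames=[2,3,1]
Step 9: ref 2 → HIT, frames=[2,3,1]
Step 10: ref 2 → HIT, frames=[2,3,1]
Total faults: 4

Answer: 4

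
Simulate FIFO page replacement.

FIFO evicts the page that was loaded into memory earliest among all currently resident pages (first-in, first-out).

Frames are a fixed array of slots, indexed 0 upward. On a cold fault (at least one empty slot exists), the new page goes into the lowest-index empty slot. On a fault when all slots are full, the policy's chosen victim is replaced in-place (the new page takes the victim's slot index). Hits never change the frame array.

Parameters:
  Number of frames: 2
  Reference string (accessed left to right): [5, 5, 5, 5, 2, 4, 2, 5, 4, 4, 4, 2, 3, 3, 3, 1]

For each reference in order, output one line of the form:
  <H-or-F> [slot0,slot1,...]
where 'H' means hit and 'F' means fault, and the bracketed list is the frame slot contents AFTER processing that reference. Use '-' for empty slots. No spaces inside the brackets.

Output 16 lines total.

F [5,-]
H [5,-]
H [5,-]
H [5,-]
F [5,2]
F [4,2]
H [4,2]
F [4,5]
H [4,5]
H [4,5]
H [4,5]
F [2,5]
F [2,3]
H [2,3]
H [2,3]
F [1,3]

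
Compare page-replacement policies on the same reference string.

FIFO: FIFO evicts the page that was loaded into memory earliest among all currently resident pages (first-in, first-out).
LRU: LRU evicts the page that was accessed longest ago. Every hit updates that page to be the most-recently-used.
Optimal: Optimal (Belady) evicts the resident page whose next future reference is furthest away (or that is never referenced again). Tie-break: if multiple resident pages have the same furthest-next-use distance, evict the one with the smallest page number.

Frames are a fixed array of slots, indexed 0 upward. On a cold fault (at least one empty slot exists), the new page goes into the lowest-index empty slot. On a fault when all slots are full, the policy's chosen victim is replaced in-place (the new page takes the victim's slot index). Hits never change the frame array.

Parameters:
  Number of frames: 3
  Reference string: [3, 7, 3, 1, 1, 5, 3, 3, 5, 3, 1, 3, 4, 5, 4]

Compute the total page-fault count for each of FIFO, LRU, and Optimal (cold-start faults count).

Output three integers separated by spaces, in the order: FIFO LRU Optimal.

Answer: 6 6 5

Derivation:
--- FIFO ---
  step 0: ref 3 -> FAULT, frames=[3,-,-] (faults so far: 1)
  step 1: ref 7 -> FAULT, frames=[3,7,-] (faults so far: 2)
  step 2: ref 3 -> HIT, frames=[3,7,-] (faults so far: 2)
  step 3: ref 1 -> FAULT, frames=[3,7,1] (faults so far: 3)
  step 4: ref 1 -> HIT, frames=[3,7,1] (faults so far: 3)
  step 5: ref 5 -> FAULT, evict 3, frames=[5,7,1] (faults so far: 4)
  step 6: ref 3 -> FAULT, evict 7, frames=[5,3,1] (faults so far: 5)
  step 7: ref 3 -> HIT, frames=[5,3,1] (faults so far: 5)
  step 8: ref 5 -> HIT, frames=[5,3,1] (faults so far: 5)
  step 9: ref 3 -> HIT, frames=[5,3,1] (faults so far: 5)
  step 10: ref 1 -> HIT, frames=[5,3,1] (faults so far: 5)
  step 11: ref 3 -> HIT, frames=[5,3,1] (faults so far: 5)
  step 12: ref 4 -> FAULT, evict 1, frames=[5,3,4] (faults so far: 6)
  step 13: ref 5 -> HIT, frames=[5,3,4] (faults so far: 6)
  step 14: ref 4 -> HIT, frames=[5,3,4] (faults so far: 6)
  FIFO total faults: 6
--- LRU ---
  step 0: ref 3 -> FAULT, frames=[3,-,-] (faults so far: 1)
  step 1: ref 7 -> FAULT, frames=[3,7,-] (faults so far: 2)
  step 2: ref 3 -> HIT, frames=[3,7,-] (faults so far: 2)
  step 3: ref 1 -> FAULT, frames=[3,7,1] (faults so far: 3)
  step 4: ref 1 -> HIT, frames=[3,7,1] (faults so far: 3)
  step 5: ref 5 -> FAULT, evict 7, frames=[3,5,1] (faults so far: 4)
  step 6: ref 3 -> HIT, frames=[3,5,1] (faults so far: 4)
  step 7: ref 3 -> HIT, frames=[3,5,1] (faults so far: 4)
  step 8: ref 5 -> HIT, frames=[3,5,1] (faults so far: 4)
  step 9: ref 3 -> HIT, frames=[3,5,1] (faults so far: 4)
  step 10: ref 1 -> HIT, frames=[3,5,1] (faults so far: 4)
  step 11: ref 3 -> HIT, frames=[3,5,1] (faults so far: 4)
  step 12: ref 4 -> FAULT, evict 5, frames=[3,4,1] (faults so far: 5)
  step 13: ref 5 -> FAULT, evict 1, frames=[3,4,5] (faults so far: 6)
  step 14: ref 4 -> HIT, frames=[3,4,5] (faults so far: 6)
  LRU total faults: 6
--- Optimal ---
  step 0: ref 3 -> FAULT, frames=[3,-,-] (faults so far: 1)
  step 1: ref 7 -> FAULT, frames=[3,7,-] (faults so far: 2)
  step 2: ref 3 -> HIT, frames=[3,7,-] (faults so far: 2)
  step 3: ref 1 -> FAULT, frames=[3,7,1] (faults so far: 3)
  step 4: ref 1 -> HIT, frames=[3,7,1] (faults so far: 3)
  step 5: ref 5 -> FAULT, evict 7, frames=[3,5,1] (faults so far: 4)
  step 6: ref 3 -> HIT, frames=[3,5,1] (faults so far: 4)
  step 7: ref 3 -> HIT, frames=[3,5,1] (faults so far: 4)
  step 8: ref 5 -> HIT, frames=[3,5,1] (faults so far: 4)
  step 9: ref 3 -> HIT, frames=[3,5,1] (faults so far: 4)
  step 10: ref 1 -> HIT, frames=[3,5,1] (faults so far: 4)
  step 11: ref 3 -> HIT, frames=[3,5,1] (faults so far: 4)
  step 12: ref 4 -> FAULT, evict 1, frames=[3,5,4] (faults so far: 5)
  step 13: ref 5 -> HIT, frames=[3,5,4] (faults so far: 5)
  step 14: ref 4 -> HIT, frames=[3,5,4] (faults so far: 5)
  Optimal total faults: 5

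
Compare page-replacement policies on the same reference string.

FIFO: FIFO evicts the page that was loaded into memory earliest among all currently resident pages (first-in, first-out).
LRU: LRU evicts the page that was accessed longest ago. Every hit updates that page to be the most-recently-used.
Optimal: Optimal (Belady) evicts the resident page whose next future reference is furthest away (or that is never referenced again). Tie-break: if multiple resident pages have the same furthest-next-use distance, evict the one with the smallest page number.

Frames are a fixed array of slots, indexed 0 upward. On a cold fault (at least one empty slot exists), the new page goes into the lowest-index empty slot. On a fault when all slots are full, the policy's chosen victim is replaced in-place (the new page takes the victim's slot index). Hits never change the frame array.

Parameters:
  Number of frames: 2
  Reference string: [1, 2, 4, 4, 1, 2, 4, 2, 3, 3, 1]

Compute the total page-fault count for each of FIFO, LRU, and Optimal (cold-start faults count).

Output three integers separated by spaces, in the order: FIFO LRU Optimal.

--- FIFO ---
  step 0: ref 1 -> FAULT, frames=[1,-] (faults so far: 1)
  step 1: ref 2 -> FAULT, frames=[1,2] (faults so far: 2)
  step 2: ref 4 -> FAULT, evict 1, frames=[4,2] (faults so far: 3)
  step 3: ref 4 -> HIT, frames=[4,2] (faults so far: 3)
  step 4: ref 1 -> FAULT, evict 2, frames=[4,1] (faults so far: 4)
  step 5: ref 2 -> FAULT, evict 4, frames=[2,1] (faults so far: 5)
  step 6: ref 4 -> FAULT, evict 1, frames=[2,4] (faults so far: 6)
  step 7: ref 2 -> HIT, frames=[2,4] (faults so far: 6)
  step 8: ref 3 -> FAULT, evict 2, frames=[3,4] (faults so far: 7)
  step 9: ref 3 -> HIT, frames=[3,4] (faults so far: 7)
  step 10: ref 1 -> FAULT, evict 4, frames=[3,1] (faults so far: 8)
  FIFO total faults: 8
--- LRU ---
  step 0: ref 1 -> FAULT, frames=[1,-] (faults so far: 1)
  step 1: ref 2 -> FAULT, frames=[1,2] (faults so far: 2)
  step 2: ref 4 -> FAULT, evict 1, frames=[4,2] (faults so far: 3)
  step 3: ref 4 -> HIT, frames=[4,2] (faults so far: 3)
  step 4: ref 1 -> FAULT, evict 2, frames=[4,1] (faults so far: 4)
  step 5: ref 2 -> FAULT, evict 4, frames=[2,1] (faults so far: 5)
  step 6: ref 4 -> FAULT, evict 1, frames=[2,4] (faults so far: 6)
  step 7: ref 2 -> HIT, frames=[2,4] (faults so far: 6)
  step 8: ref 3 -> FAULT, evict 4, frames=[2,3] (faults so far: 7)
  step 9: ref 3 -> HIT, frames=[2,3] (faults so far: 7)
  step 10: ref 1 -> FAULT, evict 2, frames=[1,3] (faults so far: 8)
  LRU total faults: 8
--- Optimal ---
  step 0: ref 1 -> FAULT, frames=[1,-] (faults so far: 1)
  step 1: ref 2 -> FAULT, frames=[1,2] (faults so far: 2)
  step 2: ref 4 -> FAULT, evict 2, frames=[1,4] (faults so far: 3)
  step 3: ref 4 -> HIT, frames=[1,4] (faults so far: 3)
  step 4: ref 1 -> HIT, frames=[1,4] (faults so far: 3)
  step 5: ref 2 -> FAULT, evict 1, frames=[2,4] (faults so far: 4)
  step 6: ref 4 -> HIT, frames=[2,4] (faults so far: 4)
  step 7: ref 2 -> HIT, frames=[2,4] (faults so far: 4)
  step 8: ref 3 -> FAULT, evict 2, frames=[3,4] (faults so far: 5)
  step 9: ref 3 -> HIT, frames=[3,4] (faults so far: 5)
  step 10: ref 1 -> FAULT, evict 3, frames=[1,4] (faults so far: 6)
  Optimal total faults: 6

Answer: 8 8 6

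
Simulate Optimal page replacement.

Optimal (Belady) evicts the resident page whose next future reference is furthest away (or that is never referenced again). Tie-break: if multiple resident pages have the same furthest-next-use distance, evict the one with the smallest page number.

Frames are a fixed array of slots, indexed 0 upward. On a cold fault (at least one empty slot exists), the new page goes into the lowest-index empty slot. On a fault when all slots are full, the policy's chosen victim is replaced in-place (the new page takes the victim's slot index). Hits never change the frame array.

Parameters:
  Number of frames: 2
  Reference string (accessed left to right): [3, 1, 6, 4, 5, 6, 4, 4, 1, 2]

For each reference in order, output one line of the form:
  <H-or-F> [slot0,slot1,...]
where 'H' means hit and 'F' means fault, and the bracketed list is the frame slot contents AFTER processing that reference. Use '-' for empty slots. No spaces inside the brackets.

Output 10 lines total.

F [3,-]
F [3,1]
F [6,1]
F [6,4]
F [6,5]
H [6,5]
F [6,4]
H [6,4]
F [6,1]
F [6,2]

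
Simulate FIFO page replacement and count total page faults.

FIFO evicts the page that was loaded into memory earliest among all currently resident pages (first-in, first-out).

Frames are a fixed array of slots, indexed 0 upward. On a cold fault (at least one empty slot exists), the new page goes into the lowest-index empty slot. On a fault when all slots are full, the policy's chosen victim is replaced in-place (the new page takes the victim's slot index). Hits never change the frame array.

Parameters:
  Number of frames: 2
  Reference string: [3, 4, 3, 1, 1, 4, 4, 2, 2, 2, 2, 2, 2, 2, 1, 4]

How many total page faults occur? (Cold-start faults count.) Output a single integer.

Step 0: ref 3 → FAULT, frames=[3,-]
Step 1: ref 4 → FAULT, frames=[3,4]
Step 2: ref 3 → HIT, frames=[3,4]
Step 3: ref 1 → FAULT (evict 3), frames=[1,4]
Step 4: ref 1 → HIT, frames=[1,4]
Step 5: ref 4 → HIT, frames=[1,4]
Step 6: ref 4 → HIT, frames=[1,4]
Step 7: ref 2 → FAULT (evict 4), frames=[1,2]
Step 8: ref 2 → HIT, frames=[1,2]
Step 9: ref 2 → HIT, frames=[1,2]
Step 10: ref 2 → HIT, frames=[1,2]
Step 11: ref 2 → HIT, frames=[1,2]
Step 12: ref 2 → HIT, frames=[1,2]
Step 13: ref 2 → HIT, frames=[1,2]
Step 14: ref 1 → HIT, frames=[1,2]
Step 15: ref 4 → FAULT (evict 1), frames=[4,2]
Total faults: 5

Answer: 5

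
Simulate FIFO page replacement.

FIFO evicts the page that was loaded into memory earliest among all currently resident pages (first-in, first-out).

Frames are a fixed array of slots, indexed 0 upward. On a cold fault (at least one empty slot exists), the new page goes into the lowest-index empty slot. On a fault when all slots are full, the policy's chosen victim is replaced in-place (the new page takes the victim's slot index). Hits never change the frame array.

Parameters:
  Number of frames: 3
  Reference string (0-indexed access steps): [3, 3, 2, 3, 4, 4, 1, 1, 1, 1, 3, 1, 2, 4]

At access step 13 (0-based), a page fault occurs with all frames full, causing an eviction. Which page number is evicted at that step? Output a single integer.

Answer: 1

Derivation:
Step 0: ref 3 -> FAULT, frames=[3,-,-]
Step 1: ref 3 -> HIT, frames=[3,-,-]
Step 2: ref 2 -> FAULT, frames=[3,2,-]
Step 3: ref 3 -> HIT, frames=[3,2,-]
Step 4: ref 4 -> FAULT, frames=[3,2,4]
Step 5: ref 4 -> HIT, frames=[3,2,4]
Step 6: ref 1 -> FAULT, evict 3, frames=[1,2,4]
Step 7: ref 1 -> HIT, frames=[1,2,4]
Step 8: ref 1 -> HIT, frames=[1,2,4]
Step 9: ref 1 -> HIT, frames=[1,2,4]
Step 10: ref 3 -> FAULT, evict 2, frames=[1,3,4]
Step 11: ref 1 -> HIT, frames=[1,3,4]
Step 12: ref 2 -> FAULT, evict 4, frames=[1,3,2]
Step 13: ref 4 -> FAULT, evict 1, frames=[4,3,2]
At step 13: evicted page 1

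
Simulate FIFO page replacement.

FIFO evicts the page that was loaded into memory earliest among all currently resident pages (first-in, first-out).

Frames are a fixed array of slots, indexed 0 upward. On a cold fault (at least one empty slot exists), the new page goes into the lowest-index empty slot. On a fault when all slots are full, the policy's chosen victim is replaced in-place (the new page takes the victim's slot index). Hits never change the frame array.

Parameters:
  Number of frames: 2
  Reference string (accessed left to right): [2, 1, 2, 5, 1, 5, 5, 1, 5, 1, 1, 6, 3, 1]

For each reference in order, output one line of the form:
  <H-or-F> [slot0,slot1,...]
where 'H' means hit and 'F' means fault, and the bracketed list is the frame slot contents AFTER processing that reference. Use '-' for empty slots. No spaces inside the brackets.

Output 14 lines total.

F [2,-]
F [2,1]
H [2,1]
F [5,1]
H [5,1]
H [5,1]
H [5,1]
H [5,1]
H [5,1]
H [5,1]
H [5,1]
F [5,6]
F [3,6]
F [3,1]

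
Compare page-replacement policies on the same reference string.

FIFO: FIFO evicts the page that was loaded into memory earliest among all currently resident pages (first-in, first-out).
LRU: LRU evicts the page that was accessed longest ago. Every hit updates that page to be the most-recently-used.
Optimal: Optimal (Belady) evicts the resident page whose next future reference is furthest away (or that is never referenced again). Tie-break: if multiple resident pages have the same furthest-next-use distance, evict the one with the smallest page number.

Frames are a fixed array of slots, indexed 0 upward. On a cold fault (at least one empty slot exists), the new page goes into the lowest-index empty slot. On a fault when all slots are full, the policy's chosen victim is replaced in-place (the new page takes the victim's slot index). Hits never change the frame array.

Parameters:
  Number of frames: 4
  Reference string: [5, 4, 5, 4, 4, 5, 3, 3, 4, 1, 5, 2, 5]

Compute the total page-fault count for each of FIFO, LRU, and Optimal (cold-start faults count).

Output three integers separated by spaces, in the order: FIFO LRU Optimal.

Answer: 6 5 5

Derivation:
--- FIFO ---
  step 0: ref 5 -> FAULT, frames=[5,-,-,-] (faults so far: 1)
  step 1: ref 4 -> FAULT, frames=[5,4,-,-] (faults so far: 2)
  step 2: ref 5 -> HIT, frames=[5,4,-,-] (faults so far: 2)
  step 3: ref 4 -> HIT, frames=[5,4,-,-] (faults so far: 2)
  step 4: ref 4 -> HIT, frames=[5,4,-,-] (faults so far: 2)
  step 5: ref 5 -> HIT, frames=[5,4,-,-] (faults so far: 2)
  step 6: ref 3 -> FAULT, frames=[5,4,3,-] (faults so far: 3)
  step 7: ref 3 -> HIT, frames=[5,4,3,-] (faults so far: 3)
  step 8: ref 4 -> HIT, frames=[5,4,3,-] (faults so far: 3)
  step 9: ref 1 -> FAULT, frames=[5,4,3,1] (faults so far: 4)
  step 10: ref 5 -> HIT, frames=[5,4,3,1] (faults so far: 4)
  step 11: ref 2 -> FAULT, evict 5, frames=[2,4,3,1] (faults so far: 5)
  step 12: ref 5 -> FAULT, evict 4, frames=[2,5,3,1] (faults so far: 6)
  FIFO total faults: 6
--- LRU ---
  step 0: ref 5 -> FAULT, frames=[5,-,-,-] (faults so far: 1)
  step 1: ref 4 -> FAULT, frames=[5,4,-,-] (faults so far: 2)
  step 2: ref 5 -> HIT, frames=[5,4,-,-] (faults so far: 2)
  step 3: ref 4 -> HIT, frames=[5,4,-,-] (faults so far: 2)
  step 4: ref 4 -> HIT, frames=[5,4,-,-] (faults so far: 2)
  step 5: ref 5 -> HIT, frames=[5,4,-,-] (faults so far: 2)
  step 6: ref 3 -> FAULT, frames=[5,4,3,-] (faults so far: 3)
  step 7: ref 3 -> HIT, frames=[5,4,3,-] (faults so far: 3)
  step 8: ref 4 -> HIT, frames=[5,4,3,-] (faults so far: 3)
  step 9: ref 1 -> FAULT, frames=[5,4,3,1] (faults so far: 4)
  step 10: ref 5 -> HIT, frames=[5,4,3,1] (faults so far: 4)
  step 11: ref 2 -> FAULT, evict 3, frames=[5,4,2,1] (faults so far: 5)
  step 12: ref 5 -> HIT, frames=[5,4,2,1] (faults so far: 5)
  LRU total faults: 5
--- Optimal ---
  step 0: ref 5 -> FAULT, frames=[5,-,-,-] (faults so far: 1)
  step 1: ref 4 -> FAULT, frames=[5,4,-,-] (faults so far: 2)
  step 2: ref 5 -> HIT, frames=[5,4,-,-] (faults so far: 2)
  step 3: ref 4 -> HIT, frames=[5,4,-,-] (faults so far: 2)
  step 4: ref 4 -> HIT, frames=[5,4,-,-] (faults so far: 2)
  step 5: ref 5 -> HIT, frames=[5,4,-,-] (faults so far: 2)
  step 6: ref 3 -> FAULT, frames=[5,4,3,-] (faults so far: 3)
  step 7: ref 3 -> HIT, frames=[5,4,3,-] (faults so far: 3)
  step 8: ref 4 -> HIT, frames=[5,4,3,-] (faults so far: 3)
  step 9: ref 1 -> FAULT, frames=[5,4,3,1] (faults so far: 4)
  step 10: ref 5 -> HIT, frames=[5,4,3,1] (faults so far: 4)
  step 11: ref 2 -> FAULT, evict 1, frames=[5,4,3,2] (faults so far: 5)
  step 12: ref 5 -> HIT, frames=[5,4,3,2] (faults so far: 5)
  Optimal total faults: 5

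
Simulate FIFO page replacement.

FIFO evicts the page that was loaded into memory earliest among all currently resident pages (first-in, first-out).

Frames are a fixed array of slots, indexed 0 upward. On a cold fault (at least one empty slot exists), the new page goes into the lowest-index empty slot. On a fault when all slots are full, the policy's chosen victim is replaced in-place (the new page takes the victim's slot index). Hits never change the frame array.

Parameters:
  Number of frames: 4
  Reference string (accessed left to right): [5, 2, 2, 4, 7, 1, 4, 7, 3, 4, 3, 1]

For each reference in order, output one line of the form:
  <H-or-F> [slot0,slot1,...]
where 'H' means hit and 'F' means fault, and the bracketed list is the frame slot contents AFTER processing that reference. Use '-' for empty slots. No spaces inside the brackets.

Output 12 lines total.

F [5,-,-,-]
F [5,2,-,-]
H [5,2,-,-]
F [5,2,4,-]
F [5,2,4,7]
F [1,2,4,7]
H [1,2,4,7]
H [1,2,4,7]
F [1,3,4,7]
H [1,3,4,7]
H [1,3,4,7]
H [1,3,4,7]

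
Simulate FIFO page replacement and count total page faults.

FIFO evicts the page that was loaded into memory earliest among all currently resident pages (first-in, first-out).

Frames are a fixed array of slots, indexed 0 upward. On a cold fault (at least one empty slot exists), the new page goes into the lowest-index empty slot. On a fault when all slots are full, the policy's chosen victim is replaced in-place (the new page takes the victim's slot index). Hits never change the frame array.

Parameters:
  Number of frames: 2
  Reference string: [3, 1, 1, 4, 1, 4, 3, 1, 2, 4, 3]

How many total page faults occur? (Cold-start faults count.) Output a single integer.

Answer: 8

Derivation:
Step 0: ref 3 → FAULT, frames=[3,-]
Step 1: ref 1 → FAULT, frames=[3,1]
Step 2: ref 1 → HIT, frames=[3,1]
Step 3: ref 4 → FAULT (evict 3), frames=[4,1]
Step 4: ref 1 → HIT, frames=[4,1]
Step 5: ref 4 → HIT, frames=[4,1]
Step 6: ref 3 → FAULT (evict 1), frames=[4,3]
Step 7: ref 1 → FAULT (evict 4), frames=[1,3]
Step 8: ref 2 → FAULT (evict 3), frames=[1,2]
Step 9: ref 4 → FAULT (evict 1), frames=[4,2]
Step 10: ref 3 → FAULT (evict 2), frames=[4,3]
Total faults: 8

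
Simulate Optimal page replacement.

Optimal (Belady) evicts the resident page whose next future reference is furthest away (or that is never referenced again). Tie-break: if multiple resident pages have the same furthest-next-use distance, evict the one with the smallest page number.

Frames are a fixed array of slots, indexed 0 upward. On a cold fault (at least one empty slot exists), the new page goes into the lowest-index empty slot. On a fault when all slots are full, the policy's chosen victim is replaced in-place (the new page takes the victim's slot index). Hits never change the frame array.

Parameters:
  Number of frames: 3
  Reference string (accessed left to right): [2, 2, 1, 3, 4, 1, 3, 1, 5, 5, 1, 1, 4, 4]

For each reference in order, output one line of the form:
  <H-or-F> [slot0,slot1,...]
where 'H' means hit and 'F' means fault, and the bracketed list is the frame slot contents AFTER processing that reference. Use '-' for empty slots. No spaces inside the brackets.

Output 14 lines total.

F [2,-,-]
H [2,-,-]
F [2,1,-]
F [2,1,3]
F [4,1,3]
H [4,1,3]
H [4,1,3]
H [4,1,3]
F [4,1,5]
H [4,1,5]
H [4,1,5]
H [4,1,5]
H [4,1,5]
H [4,1,5]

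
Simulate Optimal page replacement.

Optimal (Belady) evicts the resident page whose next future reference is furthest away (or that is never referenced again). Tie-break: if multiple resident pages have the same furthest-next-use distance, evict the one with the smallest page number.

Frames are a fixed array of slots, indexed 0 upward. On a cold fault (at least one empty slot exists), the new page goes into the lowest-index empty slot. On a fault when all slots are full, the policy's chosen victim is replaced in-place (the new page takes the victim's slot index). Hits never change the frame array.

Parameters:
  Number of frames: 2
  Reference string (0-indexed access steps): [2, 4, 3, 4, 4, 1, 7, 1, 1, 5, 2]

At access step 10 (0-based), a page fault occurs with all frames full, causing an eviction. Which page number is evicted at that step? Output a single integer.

Step 0: ref 2 -> FAULT, frames=[2,-]
Step 1: ref 4 -> FAULT, frames=[2,4]
Step 2: ref 3 -> FAULT, evict 2, frames=[3,4]
Step 3: ref 4 -> HIT, frames=[3,4]
Step 4: ref 4 -> HIT, frames=[3,4]
Step 5: ref 1 -> FAULT, evict 3, frames=[1,4]
Step 6: ref 7 -> FAULT, evict 4, frames=[1,7]
Step 7: ref 1 -> HIT, frames=[1,7]
Step 8: ref 1 -> HIT, frames=[1,7]
Step 9: ref 5 -> FAULT, evict 1, frames=[5,7]
Step 10: ref 2 -> FAULT, evict 5, frames=[2,7]
At step 10: evicted page 5

Answer: 5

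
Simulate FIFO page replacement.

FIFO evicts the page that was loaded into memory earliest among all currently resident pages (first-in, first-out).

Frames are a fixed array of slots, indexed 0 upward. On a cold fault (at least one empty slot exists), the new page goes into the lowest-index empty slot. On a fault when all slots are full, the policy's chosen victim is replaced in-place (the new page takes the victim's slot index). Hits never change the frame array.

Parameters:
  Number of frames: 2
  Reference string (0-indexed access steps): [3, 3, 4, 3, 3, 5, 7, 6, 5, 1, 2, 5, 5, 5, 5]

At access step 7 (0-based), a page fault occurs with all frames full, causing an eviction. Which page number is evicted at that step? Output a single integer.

Answer: 5

Derivation:
Step 0: ref 3 -> FAULT, frames=[3,-]
Step 1: ref 3 -> HIT, frames=[3,-]
Step 2: ref 4 -> FAULT, frames=[3,4]
Step 3: ref 3 -> HIT, frames=[3,4]
Step 4: ref 3 -> HIT, frames=[3,4]
Step 5: ref 5 -> FAULT, evict 3, frames=[5,4]
Step 6: ref 7 -> FAULT, evict 4, frames=[5,7]
Step 7: ref 6 -> FAULT, evict 5, frames=[6,7]
At step 7: evicted page 5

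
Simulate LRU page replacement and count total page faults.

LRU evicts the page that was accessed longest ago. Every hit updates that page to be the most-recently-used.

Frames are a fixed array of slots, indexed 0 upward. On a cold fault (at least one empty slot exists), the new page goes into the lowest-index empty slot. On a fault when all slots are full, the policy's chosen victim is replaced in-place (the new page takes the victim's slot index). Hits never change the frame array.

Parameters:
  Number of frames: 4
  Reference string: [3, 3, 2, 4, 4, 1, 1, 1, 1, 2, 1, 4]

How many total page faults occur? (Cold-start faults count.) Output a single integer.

Step 0: ref 3 → FAULT, frames=[3,-,-,-]
Step 1: ref 3 → HIT, frames=[3,-,-,-]
Step 2: ref 2 → FAULT, frames=[3,2,-,-]
Step 3: ref 4 → FAULT, frames=[3,2,4,-]
Step 4: ref 4 → HIT, frames=[3,2,4,-]
Step 5: ref 1 → FAULT, frames=[3,2,4,1]
Step 6: ref 1 → HIT, frames=[3,2,4,1]
Step 7: ref 1 → HIT, frames=[3,2,4,1]
Step 8: ref 1 → HIT, frames=[3,2,4,1]
Step 9: ref 2 → HIT, frames=[3,2,4,1]
Step 10: ref 1 → HIT, frames=[3,2,4,1]
Step 11: ref 4 → HIT, frames=[3,2,4,1]
Total faults: 4

Answer: 4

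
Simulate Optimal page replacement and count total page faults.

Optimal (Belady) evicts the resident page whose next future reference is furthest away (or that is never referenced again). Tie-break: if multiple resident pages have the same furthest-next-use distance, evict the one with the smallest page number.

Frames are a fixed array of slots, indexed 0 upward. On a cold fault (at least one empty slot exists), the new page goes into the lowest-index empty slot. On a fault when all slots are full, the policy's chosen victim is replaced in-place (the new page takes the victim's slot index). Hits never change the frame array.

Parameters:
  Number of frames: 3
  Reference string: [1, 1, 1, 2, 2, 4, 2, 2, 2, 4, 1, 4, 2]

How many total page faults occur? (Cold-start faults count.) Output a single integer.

Answer: 3

Derivation:
Step 0: ref 1 → FAULT, frames=[1,-,-]
Step 1: ref 1 → HIT, frames=[1,-,-]
Step 2: ref 1 → HIT, frames=[1,-,-]
Step 3: ref 2 → FAULT, frames=[1,2,-]
Step 4: ref 2 → HIT, frames=[1,2,-]
Step 5: ref 4 → FAULT, frames=[1,2,4]
Step 6: ref 2 → HIT, frames=[1,2,4]
Step 7: ref 2 → HIT, frames=[1,2,4]
Step 8: ref 2 → HIT, frames=[1,2,4]
Step 9: ref 4 → HIT, frames=[1,2,4]
Step 10: ref 1 → HIT, frames=[1,2,4]
Step 11: ref 4 → HIT, frames=[1,2,4]
Step 12: ref 2 → HIT, frames=[1,2,4]
Total faults: 3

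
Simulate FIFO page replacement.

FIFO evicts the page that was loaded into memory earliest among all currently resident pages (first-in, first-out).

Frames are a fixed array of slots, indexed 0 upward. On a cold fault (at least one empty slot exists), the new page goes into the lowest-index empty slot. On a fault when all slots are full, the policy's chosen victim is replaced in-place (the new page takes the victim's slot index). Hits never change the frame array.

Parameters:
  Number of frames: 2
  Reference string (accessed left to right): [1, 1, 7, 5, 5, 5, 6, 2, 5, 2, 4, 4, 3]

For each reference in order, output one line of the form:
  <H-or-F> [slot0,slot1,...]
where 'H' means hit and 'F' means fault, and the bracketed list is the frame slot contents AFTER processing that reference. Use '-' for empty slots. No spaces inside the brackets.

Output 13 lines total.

F [1,-]
H [1,-]
F [1,7]
F [5,7]
H [5,7]
H [5,7]
F [5,6]
F [2,6]
F [2,5]
H [2,5]
F [4,5]
H [4,5]
F [4,3]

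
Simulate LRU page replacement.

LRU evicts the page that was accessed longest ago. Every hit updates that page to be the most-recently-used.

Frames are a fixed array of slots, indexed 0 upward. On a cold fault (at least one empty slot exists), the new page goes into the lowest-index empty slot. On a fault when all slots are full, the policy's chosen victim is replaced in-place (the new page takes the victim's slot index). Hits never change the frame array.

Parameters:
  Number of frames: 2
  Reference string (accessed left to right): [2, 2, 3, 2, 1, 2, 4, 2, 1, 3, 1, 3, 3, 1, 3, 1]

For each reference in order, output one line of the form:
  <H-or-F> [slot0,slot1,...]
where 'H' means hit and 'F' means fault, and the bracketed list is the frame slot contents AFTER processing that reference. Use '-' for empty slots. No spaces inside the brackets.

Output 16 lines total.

F [2,-]
H [2,-]
F [2,3]
H [2,3]
F [2,1]
H [2,1]
F [2,4]
H [2,4]
F [2,1]
F [3,1]
H [3,1]
H [3,1]
H [3,1]
H [3,1]
H [3,1]
H [3,1]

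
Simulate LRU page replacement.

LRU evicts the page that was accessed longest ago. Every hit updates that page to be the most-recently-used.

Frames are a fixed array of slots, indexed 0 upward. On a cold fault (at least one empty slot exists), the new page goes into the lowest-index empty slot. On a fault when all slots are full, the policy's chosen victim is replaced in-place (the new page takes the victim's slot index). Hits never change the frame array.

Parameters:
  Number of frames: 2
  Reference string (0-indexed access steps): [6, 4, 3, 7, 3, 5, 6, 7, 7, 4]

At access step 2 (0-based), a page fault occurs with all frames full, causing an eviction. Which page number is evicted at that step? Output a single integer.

Step 0: ref 6 -> FAULT, frames=[6,-]
Step 1: ref 4 -> FAULT, frames=[6,4]
Step 2: ref 3 -> FAULT, evict 6, frames=[3,4]
At step 2: evicted page 6

Answer: 6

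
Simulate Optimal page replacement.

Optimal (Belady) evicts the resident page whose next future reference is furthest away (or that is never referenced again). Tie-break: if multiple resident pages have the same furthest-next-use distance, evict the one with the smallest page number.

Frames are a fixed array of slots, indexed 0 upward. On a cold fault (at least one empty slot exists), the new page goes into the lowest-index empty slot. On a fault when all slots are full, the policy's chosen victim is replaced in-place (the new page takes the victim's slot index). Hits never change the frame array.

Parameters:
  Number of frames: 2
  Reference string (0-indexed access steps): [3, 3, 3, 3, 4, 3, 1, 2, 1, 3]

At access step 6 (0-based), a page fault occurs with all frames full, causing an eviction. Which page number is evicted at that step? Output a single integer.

Answer: 4

Derivation:
Step 0: ref 3 -> FAULT, frames=[3,-]
Step 1: ref 3 -> HIT, frames=[3,-]
Step 2: ref 3 -> HIT, frames=[3,-]
Step 3: ref 3 -> HIT, frames=[3,-]
Step 4: ref 4 -> FAULT, frames=[3,4]
Step 5: ref 3 -> HIT, frames=[3,4]
Step 6: ref 1 -> FAULT, evict 4, frames=[3,1]
At step 6: evicted page 4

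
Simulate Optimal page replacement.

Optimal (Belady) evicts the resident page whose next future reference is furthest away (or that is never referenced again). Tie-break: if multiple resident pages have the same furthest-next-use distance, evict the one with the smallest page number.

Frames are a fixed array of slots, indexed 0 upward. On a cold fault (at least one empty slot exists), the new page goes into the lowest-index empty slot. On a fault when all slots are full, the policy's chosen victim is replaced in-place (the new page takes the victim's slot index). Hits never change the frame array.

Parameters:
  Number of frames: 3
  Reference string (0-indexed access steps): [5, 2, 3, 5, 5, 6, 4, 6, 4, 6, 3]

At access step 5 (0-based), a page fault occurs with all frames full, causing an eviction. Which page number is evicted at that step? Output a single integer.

Step 0: ref 5 -> FAULT, frames=[5,-,-]
Step 1: ref 2 -> FAULT, frames=[5,2,-]
Step 2: ref 3 -> FAULT, frames=[5,2,3]
Step 3: ref 5 -> HIT, frames=[5,2,3]
Step 4: ref 5 -> HIT, frames=[5,2,3]
Step 5: ref 6 -> FAULT, evict 2, frames=[5,6,3]
At step 5: evicted page 2

Answer: 2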